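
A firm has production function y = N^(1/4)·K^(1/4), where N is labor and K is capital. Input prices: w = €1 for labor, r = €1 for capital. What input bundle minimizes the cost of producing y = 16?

Cost minimization requires the marginal rate of technical substitution to equal the input-price ratio: MP_N/MP_K = w/r.
Here MP_N/MP_K = (1/4)·(K/N)/(1/4) = (K/N). Setting this equal to 1/1 = 1 gives K = N.
Substituting into y = 16: N^(1/4)·(N)^(1/4) = 16.
Solving, N = 256 and K = 256.

N* = 256, K* = 256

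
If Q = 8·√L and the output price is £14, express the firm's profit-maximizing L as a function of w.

L(w) = 3136/w²

MP_L = (1/2)·8·L^(-1/2) = 4·L^(-1/2).
Setting P·MP_L = w: 56·L^(-1/2) = w.
Solving for L: L^(-1/2) = w/56, so L = (56/w)^(2).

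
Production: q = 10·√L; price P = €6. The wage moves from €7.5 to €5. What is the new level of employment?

L* = 36

From P·MP_L = w with MP_L = 5·L^(-1/2), the labor demand is L(w) = (30/w)^(2).
At w = 7.5: L = 16. At w = 5: L = 36.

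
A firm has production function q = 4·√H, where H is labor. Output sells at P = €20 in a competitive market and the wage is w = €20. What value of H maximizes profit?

MP_H = (1/2)·4·H^(-1/2) = 2·H^(-1/2).
Profit maximization for a price taker requires P·MP_H = w: 20·2·H^(-1/2) = 20.
So H^(-1/2) = 0.5, which gives H = 4.

H* = 4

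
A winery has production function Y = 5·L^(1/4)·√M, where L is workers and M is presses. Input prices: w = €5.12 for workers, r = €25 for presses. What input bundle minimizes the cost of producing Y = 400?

Cost minimization requires the marginal rate of technical substitution to equal the input-price ratio: MP_L/MP_M = w/r.
Here MP_L/MP_M = (1/4)·(M/L)/(1/2) = 0.5·(M/L). Setting this equal to 5.12/25 = 0.2048 gives M = 0.4096L.
Substituting into Y = 400: 5·L^(1/4)·(0.4096L)^(1/2) = 400.
Solving, L = 625 and M = 256.

L* = 625, M* = 256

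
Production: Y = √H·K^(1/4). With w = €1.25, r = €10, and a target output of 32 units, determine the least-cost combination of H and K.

Cost minimization requires the marginal rate of technical substitution to equal the input-price ratio: MP_H/MP_K = w/r.
Here MP_H/MP_K = (1/2)·(K/H)/(1/4) = 2·(K/H). Setting this equal to 1.25/10 = 0.125 gives K = 0.0625H.
Substituting into Y = 32: H^(1/2)·(0.0625H)^(1/4) = 32.
Solving, H = 256 and K = 16.

H* = 256, K* = 16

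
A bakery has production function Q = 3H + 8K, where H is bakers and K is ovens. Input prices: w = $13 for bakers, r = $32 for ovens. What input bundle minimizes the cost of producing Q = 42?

The inputs are perfect substitutes, so the firm uses whichever has the lower cost per unit of output.
Cost per unit of output via H is w/3 = 13/3; via K it is r/8 = 4. K is cheaper.
Producing Q = 42 with K alone: H = 0, K = 5.25.

H* = 0, K* = 5.25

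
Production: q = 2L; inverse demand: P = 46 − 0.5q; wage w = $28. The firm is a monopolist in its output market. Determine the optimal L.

L* = 16

Marginal revenue from the inverse demand is MR = 46 − q.
The marginal product is MP_L = 2.
A monopolist hires until marginal revenue product equals the wage: MR·MP_L = w.
(46 − 2L)·2 = 28, so L = 16.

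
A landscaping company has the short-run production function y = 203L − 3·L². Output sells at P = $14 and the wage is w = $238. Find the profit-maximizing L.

L* = 31

The marginal product of L is MP_L = 203 − 6L.
A price-taking firm hires until the value of the marginal product equals the wage: P·MP_L = w, so 14·(203 − 6L) = 238.
Then 203 − 6L = 17, giving L = 31.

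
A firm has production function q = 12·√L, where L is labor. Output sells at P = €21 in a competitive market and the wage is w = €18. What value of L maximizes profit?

L* = 49

MP_L = (1/2)·12·L^(-1/2) = 6·L^(-1/2).
Profit maximization for a price taker requires P·MP_L = w: 21·6·L^(-1/2) = 18.
So L^(-1/2) = 1/7, which gives L = 49.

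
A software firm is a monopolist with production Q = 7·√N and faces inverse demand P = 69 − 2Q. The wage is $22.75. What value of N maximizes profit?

N* = 4

Marginal revenue from the inverse demand is MR = 69 − 4Q.
The marginal product is MP_N = 3.5·N^(-1/2).
A monopolist hires until marginal revenue product equals the wage: MR·MP_N = w.
At N, Q = 7·√N. Substituting and solving: (69 − 28·√N)·3.5·N^(-1/2) = 22.75 gives N = 4.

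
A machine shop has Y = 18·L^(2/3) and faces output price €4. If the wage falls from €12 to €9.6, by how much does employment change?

ΔL = 61

From P·MP_L = w with MP_L = 12·L^(-1/3), the labor demand is L(w) = (48/w)^(3).
At w = 12: L = 64. At w = 9.6: L = 125.
ΔL = 125 − 64 = 61.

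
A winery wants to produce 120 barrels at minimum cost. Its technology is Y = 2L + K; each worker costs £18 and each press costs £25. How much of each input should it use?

The inputs are perfect substitutes, so the firm uses whichever has the lower cost per unit of output.
Cost per unit of output via L is 9; via K it is 25. L is cheaper.
Producing Y = 120 with L alone: L = 60, K = 0.

L* = 60, K* = 0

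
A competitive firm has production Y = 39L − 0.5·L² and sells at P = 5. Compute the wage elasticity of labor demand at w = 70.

From P·MP_L = w with MP_L = 39 − L, labor demand is L(w) = 39 − w/5.
dL/dw = −1/(5) = -0.2.
At w = 70, L = 25, so ε = (dL/dw)·(w/L) = (-0.2)·(70/25) = -0.56.

ε = -0.56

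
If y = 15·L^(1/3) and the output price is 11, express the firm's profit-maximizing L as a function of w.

MP_L = (1/3)·15·L^(-2/3) = 5·L^(-2/3).
Setting P·MP_L = w: 55·L^(-2/3) = w.
Solving for L: L^(-2/3) = w/55, so L = (55/w)^(3/2).

L(w) = (55/w)^(3/2)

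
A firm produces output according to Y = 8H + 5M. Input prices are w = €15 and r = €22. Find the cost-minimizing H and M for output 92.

The inputs are perfect substitutes, so the firm uses whichever has the lower cost per unit of output.
Cost per unit of output via H is w/8 = 1.875; via M it is r/5 = 4.4. H is cheaper.
Producing Y = 92 with H alone: H = 11.5, M = 0.

H* = 11.5, M* = 0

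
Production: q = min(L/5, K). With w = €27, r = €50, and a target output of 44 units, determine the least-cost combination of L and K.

With a fixed-proportions technology, the cost-minimizing bundle uses no slack in either input: L/5 = K = q.
So L = 5·44 = 220 and K = 44.

L* = 220, K* = 44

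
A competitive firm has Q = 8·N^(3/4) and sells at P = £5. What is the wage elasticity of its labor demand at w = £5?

MP_N = (3/4)·8·N^(-1/4), so P·MP_N = w gives 30·N^(-1/4) = w.
Solving, N(w) = (30/w)^(4). This is a constant-elasticity form: N ∝ w^(−4), so ε = −4.

ε = -4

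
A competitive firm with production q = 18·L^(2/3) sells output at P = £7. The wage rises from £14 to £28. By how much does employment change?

ΔL = -189

From P·MP_L = w with MP_L = 12·L^(-1/3), the labor demand is L(w) = (84/w)^(3).
At w = 14: L = 216. At w = 28: L = 27.
ΔL = 27 − 216 = -189.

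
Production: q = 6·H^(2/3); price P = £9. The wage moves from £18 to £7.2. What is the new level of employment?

H* = 125

From P·MP_H = w with MP_H = 4·H^(-1/3), the labor demand is H(w) = (36/w)^(3).
At w = 18: H = 8. At w = 7.2: H = 125.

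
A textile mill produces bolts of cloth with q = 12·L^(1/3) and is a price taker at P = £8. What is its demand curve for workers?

MP_L = (1/3)·12·L^(-2/3) = 4·L^(-2/3).
Setting P·MP_L = w: 32·L^(-2/3) = w.
Solving for L: L^(-2/3) = w/32, so L = (32/w)^(3/2).

L(w) = (32/w)^(3/2)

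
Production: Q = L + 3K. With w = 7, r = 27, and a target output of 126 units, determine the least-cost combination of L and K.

L* = 126, K* = 0

The inputs are perfect substitutes, so the firm uses whichever has the lower cost per unit of output.
Cost per unit of output via L is 7; via K it is 9. L is cheaper.
Producing Q = 126 with L alone: L = 126, K = 0.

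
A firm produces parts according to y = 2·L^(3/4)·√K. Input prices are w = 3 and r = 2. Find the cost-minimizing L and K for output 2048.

Cost minimization requires the marginal rate of technical substitution to equal the input-price ratio: MP_L/MP_K = w/r.
Here MP_L/MP_K = (3/4)·(K/L)/(1/2) = 1.5·(K/L). Setting this equal to 3/2 = 1.5 gives K = L.
Substituting into y = 2048: 2·L^(3/4)·(L)^(1/2) = 2048.
Solving, L = 256 and K = 256.

L* = 256, K* = 256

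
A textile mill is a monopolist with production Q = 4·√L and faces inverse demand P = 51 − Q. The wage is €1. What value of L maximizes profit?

L* = 36

Marginal revenue from the inverse demand is MR = 51 − 2Q.
The marginal product is MP_L = 2·L^(-1/2).
A monopolist hires until marginal revenue product equals the wage: MR·MP_L = w.
At L, Q = 4·√L. Substituting and solving: (51 − 8·√L)·2·L^(-1/2) = 1 gives L = 36.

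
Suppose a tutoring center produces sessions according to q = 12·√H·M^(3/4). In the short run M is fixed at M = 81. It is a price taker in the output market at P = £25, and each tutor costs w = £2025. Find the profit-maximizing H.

With M = 81, MP_H = (1/2)·12·H^(-1/2)·81^(3/4) = 162·H^(-1/2).
Profit maximization for a price taker requires P·MP_H = w: 25·162·H^(-1/2) = 2025.
So H^(-1/2) = 0.5, which gives H = 4.

H* = 4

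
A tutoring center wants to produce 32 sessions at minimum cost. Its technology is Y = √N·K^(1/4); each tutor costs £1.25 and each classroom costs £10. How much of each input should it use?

N* = 256, K* = 16

Cost minimization requires the marginal rate of technical substitution to equal the input-price ratio: MP_N/MP_K = w/r.
Here MP_N/MP_K = (1/2)·(K/N)/(1/4) = 2·(K/N). Setting this equal to 1.25/10 = 0.125 gives K = 0.0625N.
Substituting into Y = 32: N^(1/2)·(0.0625N)^(1/4) = 32.
Solving, N = 256 and K = 16.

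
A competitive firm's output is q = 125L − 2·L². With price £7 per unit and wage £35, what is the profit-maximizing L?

The marginal product of L is MP_L = 125 − 4L.
A price-taking firm hires until the value of the marginal product equals the wage: P·MP_L = w, so 7·(125 − 4L) = 35.
Then 125 − 4L = 5, giving L = 30.

L* = 30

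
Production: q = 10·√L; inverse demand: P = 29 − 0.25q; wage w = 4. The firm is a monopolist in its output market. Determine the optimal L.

Marginal revenue from the inverse demand is MR = 29 − 0.5q.
The marginal product is MP_L = 5·L^(-1/2).
A monopolist hires until marginal revenue product equals the wage: MR·MP_L = w.
At L, q = 10·√L. Substituting and solving: (29 − 5·√L)·5·L^(-1/2) = 4 gives L = 25.

L* = 25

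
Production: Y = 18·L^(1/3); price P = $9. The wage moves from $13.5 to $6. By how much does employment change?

ΔL = 19

From P·MP_L = w with MP_L = 6·L^(-2/3), the labor demand is L(w) = (54/w)^(3/2).
At w = 13.5: L = 8. At w = 6: L = 27.
ΔL = 27 − 8 = 19.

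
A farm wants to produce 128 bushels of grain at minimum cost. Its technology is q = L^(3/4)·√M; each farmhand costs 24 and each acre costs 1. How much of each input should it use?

L* = 16, M* = 256

Cost minimization requires the marginal rate of technical substitution to equal the input-price ratio: MP_L/MP_M = w/r.
Here MP_L/MP_M = (3/4)·(M/L)/(1/2) = 1.5·(M/L). Setting this equal to 24/1 = 24 gives M = 16L.
Substituting into q = 128: L^(3/4)·(16L)^(1/2) = 128.
Solving, L = 16 and M = 256.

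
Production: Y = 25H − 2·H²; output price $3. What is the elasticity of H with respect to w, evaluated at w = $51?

ε = -2.125

From P·MP_H = w with MP_H = 25 − 4H, labor demand is H(w) = (25 − w/3)/4.
dH/dw = −1/(12) = -1/12.
At w = 51, H = 2, so ε = (dH/dw)·(w/H) = (-1/12)·(51/2) = -2.125.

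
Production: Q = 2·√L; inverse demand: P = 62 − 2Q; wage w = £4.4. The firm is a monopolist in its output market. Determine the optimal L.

L* = 25

Marginal revenue from the inverse demand is MR = 62 − 4Q.
The marginal product is MP_L = L^(-1/2).
A monopolist hires until marginal revenue product equals the wage: MR·MP_L = w.
At L, Q = 2·√L. Substituting and solving: (62 − 8·√L)·L^(-1/2) = 4.4 gives L = 25.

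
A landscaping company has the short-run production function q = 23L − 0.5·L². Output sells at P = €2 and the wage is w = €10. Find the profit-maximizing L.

L* = 18

The marginal product of L is MP_L = 23 − L.
A price-taking firm hires until the value of the marginal product equals the wage: P·MP_L = w, so 2·(23 − L) = 10.
Then 23 − L = 5, giving L = 18.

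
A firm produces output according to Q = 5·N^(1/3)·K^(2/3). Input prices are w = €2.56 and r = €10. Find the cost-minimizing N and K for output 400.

N* = 125, K* = 64

Cost minimization requires the marginal rate of technical substitution to equal the input-price ratio: MP_N/MP_K = w/r.
Here MP_N/MP_K = (1/3)·(K/N)/(2/3) = 0.5·(K/N). Setting this equal to 2.56/10 = 0.256 gives K = 0.512N.
Substituting into Q = 400: 5·N^(1/3)·(0.512N)^(2/3) = 400.
Solving, N = 125 and K = 64.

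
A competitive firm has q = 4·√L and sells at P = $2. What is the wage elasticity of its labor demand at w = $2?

MP_L = (1/2)·4·L^(-1/2), so P·MP_L = w gives 4·L^(-1/2) = w.
Solving, L(w) = (4/w)^(2). This is a constant-elasticity form: L ∝ w^(−2), so ε = −2.

ε = -2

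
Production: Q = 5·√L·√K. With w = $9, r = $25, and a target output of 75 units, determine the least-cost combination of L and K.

Cost minimization requires the marginal rate of technical substitution to equal the input-price ratio: MP_L/MP_K = w/r.
Here MP_L/MP_K = (1/2)·(K/L)/(1/2) = (K/L). Setting this equal to 9/25 = 0.36 gives K = 0.36L.
Substituting into Q = 75: 5·L^(1/2)·(0.36L)^(1/2) = 75.
Solving, L = 25 and K = 9.

L* = 25, K* = 9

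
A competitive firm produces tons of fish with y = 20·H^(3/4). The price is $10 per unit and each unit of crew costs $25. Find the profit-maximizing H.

MP_H = (3/4)·20·H^(-1/4) = 15·H^(-1/4).
Profit maximization for a price taker requires P·MP_H = w: 10·15·H^(-1/4) = 25.
So H^(-1/4) = 1/6, which gives H = 1296.

H* = 1296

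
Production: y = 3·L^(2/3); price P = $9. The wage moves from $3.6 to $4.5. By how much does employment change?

From P·MP_L = w with MP_L = 2·L^(-1/3), the labor demand is L(w) = (18/w)^(3).
At w = 3.6: L = 125. At w = 4.5: L = 64.
ΔL = 64 − 125 = -61.

ΔL = -61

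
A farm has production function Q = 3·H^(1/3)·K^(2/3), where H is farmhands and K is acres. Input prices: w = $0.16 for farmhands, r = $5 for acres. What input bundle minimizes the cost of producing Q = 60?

H* = 125, K* = 8

Cost minimization requires the marginal rate of technical substitution to equal the input-price ratio: MP_H/MP_K = w/r.
Here MP_H/MP_K = (1/3)·(K/H)/(2/3) = 0.5·(K/H). Setting this equal to 0.16/5 = 0.032 gives K = 0.064H.
Substituting into Q = 60: 3·H^(1/3)·(0.064H)^(2/3) = 60.
Solving, H = 125 and K = 8.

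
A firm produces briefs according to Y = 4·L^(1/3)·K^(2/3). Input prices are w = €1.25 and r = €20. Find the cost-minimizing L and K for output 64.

L* = 64, K* = 8

Cost minimization requires the marginal rate of technical substitution to equal the input-price ratio: MP_L/MP_K = w/r.
Here MP_L/MP_K = (1/3)·(K/L)/(2/3) = 0.5·(K/L). Setting this equal to 1.25/20 = 0.0625 gives K = 0.125L.
Substituting into Y = 64: 4·L^(1/3)·(0.125L)^(2/3) = 64.
Solving, L = 64 and K = 8.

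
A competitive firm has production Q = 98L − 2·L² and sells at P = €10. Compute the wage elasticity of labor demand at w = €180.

From P·MP_L = w with MP_L = 98 − 4L, labor demand is L(w) = (98 − w/10)/4.
dL/dw = −1/(40) = -0.025.
At w = 180, L = 20, so ε = (dL/dw)·(w/L) = (-0.025)·(180/20) = -0.225.

ε = -0.225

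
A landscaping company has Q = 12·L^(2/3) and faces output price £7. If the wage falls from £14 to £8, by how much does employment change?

ΔL = 279

From P·MP_L = w with MP_L = 8·L^(-1/3), the labor demand is L(w) = (56/w)^(3).
At w = 14: L = 64. At w = 8: L = 343.
ΔL = 343 − 64 = 279.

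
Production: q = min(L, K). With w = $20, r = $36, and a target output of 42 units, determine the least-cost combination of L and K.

L* = 42, K* = 42

With a fixed-proportions technology, the cost-minimizing bundle uses no slack in either input: L = K = q.
So L = 42 and K = 42.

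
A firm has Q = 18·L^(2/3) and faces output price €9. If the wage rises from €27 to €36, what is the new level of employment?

L* = 27

From P·MP_L = w with MP_L = 12·L^(-1/3), the labor demand is L(w) = (108/w)^(3).
At w = 27: L = 64. At w = 36: L = 27.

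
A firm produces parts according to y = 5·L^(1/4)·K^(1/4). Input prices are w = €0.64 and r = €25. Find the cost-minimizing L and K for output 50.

L* = 625, K* = 16

Cost minimization requires the marginal rate of technical substitution to equal the input-price ratio: MP_L/MP_K = w/r.
Here MP_L/MP_K = (1/4)·(K/L)/(1/4) = (K/L). Setting this equal to 0.64/25 = 0.0256 gives K = 0.0256L.
Substituting into y = 50: 5·L^(1/4)·(0.0256L)^(1/4) = 50.
Solving, L = 625 and K = 16.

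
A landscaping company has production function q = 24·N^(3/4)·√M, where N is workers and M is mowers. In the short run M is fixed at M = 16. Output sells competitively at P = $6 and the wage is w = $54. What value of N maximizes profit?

N* = 4096

With M = 16, MP_N = (3/4)·24·N^(-1/4)·16^(1/2) = 72·N^(-1/4).
Profit maximization for a price taker requires P·MP_N = w: 6·72·N^(-1/4) = 54.
So N^(-1/4) = 0.125, which gives N = 4096.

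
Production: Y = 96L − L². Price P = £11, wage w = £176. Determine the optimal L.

The marginal product of L is MP_L = 96 − 2L.
A price-taking firm hires until the value of the marginal product equals the wage: P·MP_L = w, so 11·(96 − 2L) = 176.
Then 96 − 2L = 16, giving L = 40.

L* = 40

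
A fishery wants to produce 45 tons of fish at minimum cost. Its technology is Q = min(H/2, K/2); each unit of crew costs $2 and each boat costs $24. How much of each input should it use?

H* = 90, K* = 90

With a fixed-proportions technology, the cost-minimizing bundle uses no slack in either input: H/2 = K/2 = Q.
So H = 2·45 = 90 and K = 2·45 = 90.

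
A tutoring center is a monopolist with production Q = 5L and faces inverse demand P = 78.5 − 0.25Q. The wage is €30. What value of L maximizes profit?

Marginal revenue from the inverse demand is MR = 78.5 − 0.5Q.
The marginal product is MP_L = 5.
A monopolist hires until marginal revenue product equals the wage: MR·MP_L = w.
(78.5 − 2.5L)·5 = 30, so L = 29.

L* = 29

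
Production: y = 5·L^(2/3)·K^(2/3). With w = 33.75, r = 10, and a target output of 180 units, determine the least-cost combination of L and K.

L* = 8, K* = 27

Cost minimization requires the marginal rate of technical substitution to equal the input-price ratio: MP_L/MP_K = w/r.
Here MP_L/MP_K = (2/3)·(K/L)/(2/3) = (K/L). Setting this equal to 33.75/10 = 3.375 gives K = 3.375L.
Substituting into y = 180: 5·L^(2/3)·(3.375L)^(2/3) = 180.
Solving, L = 8 and K = 27.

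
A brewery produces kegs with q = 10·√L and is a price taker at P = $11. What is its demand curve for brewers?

L(w) = 3025/w²

MP_L = (1/2)·10·L^(-1/2) = 5·L^(-1/2).
Setting P·MP_L = w: 55·L^(-1/2) = w.
Solving for L: L^(-1/2) = w/55, so L = (55/w)^(2).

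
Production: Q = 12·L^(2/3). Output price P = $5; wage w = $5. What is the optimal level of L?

L* = 512

MP_L = (2/3)·12·L^(-1/3) = 8·L^(-1/3).
Profit maximization for a price taker requires P·MP_L = w: 5·8·L^(-1/3) = 5.
So L^(-1/3) = 0.125, which gives L = 512.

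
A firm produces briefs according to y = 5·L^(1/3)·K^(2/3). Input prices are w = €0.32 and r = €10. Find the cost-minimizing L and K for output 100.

Cost minimization requires the marginal rate of technical substitution to equal the input-price ratio: MP_L/MP_K = w/r.
Here MP_L/MP_K = (1/3)·(K/L)/(2/3) = 0.5·(K/L). Setting this equal to 0.32/10 = 0.032 gives K = 0.064L.
Substituting into y = 100: 5·L^(1/3)·(0.064L)^(2/3) = 100.
Solving, L = 125 and K = 8.

L* = 125, K* = 8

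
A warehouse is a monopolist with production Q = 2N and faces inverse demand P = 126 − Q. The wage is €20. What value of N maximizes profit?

N* = 29

Marginal revenue from the inverse demand is MR = 126 − 2Q.
The marginal product is MP_N = 2.
A monopolist hires until marginal revenue product equals the wage: MR·MP_N = w.
(126 − 4N)·2 = 20, so N = 29.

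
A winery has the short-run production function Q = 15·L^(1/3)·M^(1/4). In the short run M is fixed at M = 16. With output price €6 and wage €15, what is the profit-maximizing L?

L* = 8

With M = 16, MP_L = (1/3)·15·L^(-2/3)·16^(1/4) = 10·L^(-2/3).
Profit maximization for a price taker requires P·MP_L = w: 6·10·L^(-2/3) = 15.
So L^(-2/3) = 0.25, which gives L = 8.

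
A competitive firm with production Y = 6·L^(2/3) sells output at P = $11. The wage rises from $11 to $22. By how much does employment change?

ΔL = -56

From P·MP_L = w with MP_L = 4·L^(-1/3), the labor demand is L(w) = (44/w)^(3).
At w = 11: L = 64. At w = 22: L = 8.
ΔL = 8 − 64 = -56.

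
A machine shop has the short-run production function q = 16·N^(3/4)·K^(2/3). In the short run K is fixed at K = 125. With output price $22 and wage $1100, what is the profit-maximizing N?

N* = 1296

With K = 125, MP_N = (3/4)·16·N^(-1/4)·125^(2/3) = 300·N^(-1/4).
Profit maximization for a price taker requires P·MP_N = w: 22·300·N^(-1/4) = 1100.
So N^(-1/4) = 1/6, which gives N = 1296.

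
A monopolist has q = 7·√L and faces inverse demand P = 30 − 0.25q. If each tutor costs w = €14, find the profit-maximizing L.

L* = 16

Marginal revenue from the inverse demand is MR = 30 − 0.5q.
The marginal product is MP_L = 3.5·L^(-1/2).
A monopolist hires until marginal revenue product equals the wage: MR·MP_L = w.
At L, q = 7·√L. Substituting and solving: (30 − 3.5·√L)·3.5·L^(-1/2) = 14 gives L = 16.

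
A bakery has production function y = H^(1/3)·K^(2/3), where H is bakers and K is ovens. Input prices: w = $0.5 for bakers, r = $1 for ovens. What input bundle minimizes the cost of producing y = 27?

H* = 27, K* = 27

Cost minimization requires the marginal rate of technical substitution to equal the input-price ratio: MP_H/MP_K = w/r.
Here MP_H/MP_K = (1/3)·(K/H)/(2/3) = 0.5·(K/H). Setting this equal to 0.5/1 = 0.5 gives K = H.
Substituting into y = 27: H^(1/3)·(H)^(2/3) = 27.
Solving, H = 27 and K = 27.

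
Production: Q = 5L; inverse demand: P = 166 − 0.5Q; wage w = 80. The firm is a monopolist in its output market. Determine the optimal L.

L* = 30

Marginal revenue from the inverse demand is MR = 166 − Q.
The marginal product is MP_L = 5.
A monopolist hires until marginal revenue product equals the wage: MR·MP_L = w.
(166 − 5L)·5 = 80, so L = 30.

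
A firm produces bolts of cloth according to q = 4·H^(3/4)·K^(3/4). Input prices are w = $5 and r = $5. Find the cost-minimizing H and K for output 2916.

H* = 81, K* = 81

Cost minimization requires the marginal rate of technical substitution to equal the input-price ratio: MP_H/MP_K = w/r.
Here MP_H/MP_K = (3/4)·(K/H)/(3/4) = (K/H). Setting this equal to 5/5 = 1 gives K = H.
Substituting into q = 2916: 4·H^(3/4)·(H)^(3/4) = 2916.
Solving, H = 81 and K = 81.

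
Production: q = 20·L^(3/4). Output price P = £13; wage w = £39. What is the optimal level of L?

MP_L = (3/4)·20·L^(-1/4) = 15·L^(-1/4).
Profit maximization for a price taker requires P·MP_L = w: 13·15·L^(-1/4) = 39.
So L^(-1/4) = 0.2, which gives L = 625.

L* = 625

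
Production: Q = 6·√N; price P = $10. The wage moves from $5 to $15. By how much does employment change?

ΔN = -32

From P·MP_N = w with MP_N = 3·N^(-1/2), the labor demand is N(w) = (30/w)^(2).
At w = 5: N = 36. At w = 15: N = 4.
ΔN = 4 − 36 = -32.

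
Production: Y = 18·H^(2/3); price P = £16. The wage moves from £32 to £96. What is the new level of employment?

H* = 8

From P·MP_H = w with MP_H = 12·H^(-1/3), the labor demand is H(w) = (192/w)^(3).
At w = 32: H = 216. At w = 96: H = 8.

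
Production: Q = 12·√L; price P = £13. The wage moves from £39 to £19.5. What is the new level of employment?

L* = 16

From P·MP_L = w with MP_L = 6·L^(-1/2), the labor demand is L(w) = (78/w)^(2).
At w = 39: L = 4. At w = 19.5: L = 16.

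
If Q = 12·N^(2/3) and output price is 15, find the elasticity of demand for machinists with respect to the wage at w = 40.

ε = -3

MP_N = (2/3)·12·N^(-1/3), so P·MP_N = w gives 120·N^(-1/3) = w.
Solving, N(w) = (120/w)^(3). This is a constant-elasticity form: N ∝ w^(−3), so ε = −3.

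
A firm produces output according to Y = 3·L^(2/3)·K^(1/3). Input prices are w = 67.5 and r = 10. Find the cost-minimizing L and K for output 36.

Cost minimization requires the marginal rate of technical substitution to equal the input-price ratio: MP_L/MP_K = w/r.
Here MP_L/MP_K = (2/3)·(K/L)/(1/3) = 2·(K/L). Setting this equal to 67.5/10 = 6.75 gives K = 3.375L.
Substituting into Y = 36: 3·L^(2/3)·(3.375L)^(1/3) = 36.
Solving, L = 8 and K = 27.

L* = 8, K* = 27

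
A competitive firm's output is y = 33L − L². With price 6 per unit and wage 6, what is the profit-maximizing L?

L* = 16

The marginal product of L is MP_L = 33 − 2L.
A price-taking firm hires until the value of the marginal product equals the wage: P·MP_L = w, so 6·(33 − 2L) = 6.
Then 33 − 2L = 1, giving L = 16.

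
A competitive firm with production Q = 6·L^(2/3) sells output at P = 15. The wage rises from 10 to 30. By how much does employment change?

From P·MP_L = w with MP_L = 4·L^(-1/3), the labor demand is L(w) = (60/w)^(3).
At w = 10: L = 216. At w = 30: L = 8.
ΔL = 8 − 216 = -208.

ΔL = -208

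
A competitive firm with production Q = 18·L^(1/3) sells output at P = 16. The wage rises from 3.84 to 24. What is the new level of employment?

L* = 8

From P·MP_L = w with MP_L = 6·L^(-2/3), the labor demand is L(w) = (96/w)^(3/2).
At w = 3.84: L = 125. At w = 24: L = 8.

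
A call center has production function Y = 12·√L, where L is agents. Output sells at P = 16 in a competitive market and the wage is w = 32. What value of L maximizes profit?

MP_L = (1/2)·12·L^(-1/2) = 6·L^(-1/2).
Profit maximization for a price taker requires P·MP_L = w: 16·6·L^(-1/2) = 32.
So L^(-1/2) = 1/3, which gives L = 9.

L* = 9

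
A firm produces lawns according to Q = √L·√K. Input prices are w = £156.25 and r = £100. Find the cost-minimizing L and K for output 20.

Cost minimization requires the marginal rate of technical substitution to equal the input-price ratio: MP_L/MP_K = w/r.
Here MP_L/MP_K = (1/2)·(K/L)/(1/2) = (K/L). Setting this equal to 156.25/100 = 1.5625 gives K = 1.5625L.
Substituting into Q = 20: L^(1/2)·(1.5625L)^(1/2) = 20.
Solving, L = 16 and K = 25.

L* = 16, K* = 25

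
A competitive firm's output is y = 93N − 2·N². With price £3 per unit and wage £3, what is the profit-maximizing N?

N* = 23

The marginal product of N is MP_N = 93 − 4N.
A price-taking firm hires until the value of the marginal product equals the wage: P·MP_N = w, so 3·(93 − 4N) = 3.
Then 93 − 4N = 1, giving N = 23.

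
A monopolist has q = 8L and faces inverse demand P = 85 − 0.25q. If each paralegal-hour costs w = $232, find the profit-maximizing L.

L* = 14

Marginal revenue from the inverse demand is MR = 85 − 0.5q.
The marginal product is MP_L = 8.
A monopolist hires until marginal revenue product equals the wage: MR·MP_L = w.
(85 − 4L)·8 = 232, so L = 14.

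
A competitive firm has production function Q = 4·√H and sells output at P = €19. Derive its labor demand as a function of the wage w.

H(w) = 1444/w²

MP_H = (1/2)·4·H^(-1/2) = 2·H^(-1/2).
Setting P·MP_H = w: 38·H^(-1/2) = w.
Solving for H: H^(-1/2) = w/38, so H = (38/w)^(2).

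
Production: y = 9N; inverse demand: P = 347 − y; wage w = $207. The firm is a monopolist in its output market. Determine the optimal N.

Marginal revenue from the inverse demand is MR = 347 − 2y.
The marginal product is MP_N = 9.
A monopolist hires until marginal revenue product equals the wage: MR·MP_N = w.
(347 − 18N)·9 = 207, so N = 18.

N* = 18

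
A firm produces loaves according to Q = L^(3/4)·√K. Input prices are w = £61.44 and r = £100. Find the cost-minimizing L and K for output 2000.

L* = 625, K* = 256

Cost minimization requires the marginal rate of technical substitution to equal the input-price ratio: MP_L/MP_K = w/r.
Here MP_L/MP_K = (3/4)·(K/L)/(1/2) = 1.5·(K/L). Setting this equal to 61.44/100 = 0.6144 gives K = 0.4096L.
Substituting into Q = 2000: L^(3/4)·(0.4096L)^(1/2) = 2000.
Solving, L = 625 and K = 256.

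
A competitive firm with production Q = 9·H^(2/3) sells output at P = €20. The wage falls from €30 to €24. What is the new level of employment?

From P·MP_H = w with MP_H = 6·H^(-1/3), the labor demand is H(w) = (120/w)^(3).
At w = 30: H = 64. At w = 24: H = 125.

H* = 125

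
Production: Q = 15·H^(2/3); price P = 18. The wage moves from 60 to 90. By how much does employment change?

ΔH = -19

From P·MP_H = w with MP_H = 10·H^(-1/3), the labor demand is H(w) = (180/w)^(3).
At w = 60: H = 27. At w = 90: H = 8.
ΔH = 8 − 27 = -19.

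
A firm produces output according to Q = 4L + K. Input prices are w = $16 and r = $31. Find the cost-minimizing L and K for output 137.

L* = 34.25, K* = 0

The inputs are perfect substitutes, so the firm uses whichever has the lower cost per unit of output.
Cost per unit of output via L is 4; via K it is 31. L is cheaper.
Producing Q = 137 with L alone: L = 34.25, K = 0.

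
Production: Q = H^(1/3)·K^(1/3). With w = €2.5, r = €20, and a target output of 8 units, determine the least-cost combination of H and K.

H* = 64, K* = 8

Cost minimization requires the marginal rate of technical substitution to equal the input-price ratio: MP_H/MP_K = w/r.
Here MP_H/MP_K = (1/3)·(K/H)/(1/3) = (K/H). Setting this equal to 2.5/20 = 0.125 gives K = 0.125H.
Substituting into Q = 8: H^(1/3)·(0.125H)^(1/3) = 8.
Solving, H = 64 and K = 8.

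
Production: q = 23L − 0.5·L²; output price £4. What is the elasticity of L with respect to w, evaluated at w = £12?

ε = -0.15

From P·MP_L = w with MP_L = 23 − L, labor demand is L(w) = 23 − w/4.
dL/dw = −1/(4) = -0.25.
At w = 12, L = 20, so ε = (dL/dw)·(w/L) = (-0.25)·(12/20) = -0.15.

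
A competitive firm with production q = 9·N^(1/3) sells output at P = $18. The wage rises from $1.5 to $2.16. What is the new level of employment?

From P·MP_N = w with MP_N = 3·N^(-2/3), the labor demand is N(w) = (54/w)^(3/2).
At w = 1.5: N = 216. At w = 2.16: N = 125.

N* = 125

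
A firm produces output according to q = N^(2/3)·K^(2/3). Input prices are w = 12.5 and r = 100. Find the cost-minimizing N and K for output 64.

Cost minimization requires the marginal rate of technical substitution to equal the input-price ratio: MP_N/MP_K = w/r.
Here MP_N/MP_K = (2/3)·(K/N)/(2/3) = (K/N). Setting this equal to 12.5/100 = 0.125 gives K = 0.125N.
Substituting into q = 64: N^(2/3)·(0.125N)^(2/3) = 64.
Solving, N = 64 and K = 8.

N* = 64, K* = 8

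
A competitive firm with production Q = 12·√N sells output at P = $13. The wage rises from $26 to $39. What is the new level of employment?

N* = 4

From P·MP_N = w with MP_N = 6·N^(-1/2), the labor demand is N(w) = (78/w)^(2).
At w = 26: N = 9. At w = 39: N = 4.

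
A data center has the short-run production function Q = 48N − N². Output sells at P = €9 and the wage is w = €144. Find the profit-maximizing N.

The marginal product of N is MP_N = 48 − 2N.
A price-taking firm hires until the value of the marginal product equals the wage: P·MP_N = w, so 9·(48 − 2N) = 144.
Then 48 − 2N = 16, giving N = 16.

N* = 16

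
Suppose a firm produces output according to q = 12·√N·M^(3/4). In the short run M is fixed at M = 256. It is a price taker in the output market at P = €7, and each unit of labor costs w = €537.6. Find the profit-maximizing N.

With M = 256, MP_N = (1/2)·12·N^(-1/2)·256^(3/4) = 384·N^(-1/2).
Profit maximization for a price taker requires P·MP_N = w: 7·384·N^(-1/2) = 537.6.
So N^(-1/2) = 0.2, which gives N = 25.

N* = 25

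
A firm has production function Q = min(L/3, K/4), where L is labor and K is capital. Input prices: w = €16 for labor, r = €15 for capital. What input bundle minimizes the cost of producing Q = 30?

L* = 90, K* = 120

With a fixed-proportions technology, the cost-minimizing bundle uses no slack in either input: L/3 = K/4 = Q.
So L = 3·30 = 90 and K = 4·30 = 120.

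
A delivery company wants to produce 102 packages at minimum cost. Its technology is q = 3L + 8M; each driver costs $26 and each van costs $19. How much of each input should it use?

L* = 0, M* = 12.75

The inputs are perfect substitutes, so the firm uses whichever has the lower cost per unit of output.
Cost per unit of output via L is w/3 = 26/3; via M it is r/8 = 2.375. M is cheaper.
Producing q = 102 with M alone: L = 0, M = 12.75.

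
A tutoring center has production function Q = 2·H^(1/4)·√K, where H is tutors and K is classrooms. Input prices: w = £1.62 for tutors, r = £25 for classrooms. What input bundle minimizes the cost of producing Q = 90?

H* = 625, K* = 81

Cost minimization requires the marginal rate of technical substitution to equal the input-price ratio: MP_H/MP_K = w/r.
Here MP_H/MP_K = (1/4)·(K/H)/(1/2) = 0.5·(K/H). Setting this equal to 1.62/25 = 0.0648 gives K = 0.1296H.
Substituting into Q = 90: 2·H^(1/4)·(0.1296H)^(1/2) = 90.
Solving, H = 625 and K = 81.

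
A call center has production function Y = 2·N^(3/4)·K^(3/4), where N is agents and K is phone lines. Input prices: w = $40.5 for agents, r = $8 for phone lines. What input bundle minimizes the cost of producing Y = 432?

Cost minimization requires the marginal rate of technical substitution to equal the input-price ratio: MP_N/MP_K = w/r.
Here MP_N/MP_K = (3/4)·(K/N)/(3/4) = (K/N). Setting this equal to 40.5/8 = 5.0625 gives K = 5.0625N.
Substituting into Y = 432: 2·N^(3/4)·(5.0625N)^(3/4) = 432.
Solving, N = 16 and K = 81.

N* = 16, K* = 81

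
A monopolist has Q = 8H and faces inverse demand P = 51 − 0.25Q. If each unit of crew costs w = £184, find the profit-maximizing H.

Marginal revenue from the inverse demand is MR = 51 − 0.5Q.
The marginal product is MP_H = 8.
A monopolist hires until marginal revenue product equals the wage: MR·MP_H = w.
(51 − 4H)·8 = 184, so H = 7.

H* = 7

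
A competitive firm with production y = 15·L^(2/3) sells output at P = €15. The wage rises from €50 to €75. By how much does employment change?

ΔL = -19

From P·MP_L = w with MP_L = 10·L^(-1/3), the labor demand is L(w) = (150/w)^(3).
At w = 50: L = 27. At w = 75: L = 8.
ΔL = 8 − 27 = -19.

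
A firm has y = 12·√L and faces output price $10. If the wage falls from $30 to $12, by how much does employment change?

ΔL = 21

From P·MP_L = w with MP_L = 6·L^(-1/2), the labor demand is L(w) = (60/w)^(2).
At w = 30: L = 4. At w = 12: L = 25.
ΔL = 25 − 4 = 21.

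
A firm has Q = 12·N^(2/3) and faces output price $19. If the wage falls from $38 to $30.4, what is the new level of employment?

From P·MP_N = w with MP_N = 8·N^(-1/3), the labor demand is N(w) = (152/w)^(3).
At w = 38: N = 64. At w = 30.4: N = 125.

N* = 125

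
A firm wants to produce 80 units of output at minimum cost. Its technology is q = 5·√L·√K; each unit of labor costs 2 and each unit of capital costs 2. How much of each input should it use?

L* = 16, K* = 16

Cost minimization requires the marginal rate of technical substitution to equal the input-price ratio: MP_L/MP_K = w/r.
Here MP_L/MP_K = (1/2)·(K/L)/(1/2) = (K/L). Setting this equal to 2/2 = 1 gives K = L.
Substituting into q = 80: 5·L^(1/2)·(L)^(1/2) = 80.
Solving, L = 16 and K = 16.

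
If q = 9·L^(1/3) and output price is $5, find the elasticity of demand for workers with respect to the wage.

MP_L = (1/3)·9·L^(-2/3), so P·MP_L = w gives 15·L^(-2/3) = w.
Solving, L(w) = (15/w)^(3/2). This is a constant-elasticity form: L ∝ w^(−3/2), so ε = −3/2.

ε = -1.5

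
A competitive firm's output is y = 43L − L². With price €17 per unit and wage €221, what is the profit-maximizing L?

L* = 15

The marginal product of L is MP_L = 43 − 2L.
A price-taking firm hires until the value of the marginal product equals the wage: P·MP_L = w, so 17·(43 − 2L) = 221.
Then 43 − 2L = 13, giving L = 15.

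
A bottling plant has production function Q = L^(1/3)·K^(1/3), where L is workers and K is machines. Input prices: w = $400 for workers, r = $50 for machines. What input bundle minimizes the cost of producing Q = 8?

Cost minimization requires the marginal rate of technical substitution to equal the input-price ratio: MP_L/MP_K = w/r.
Here MP_L/MP_K = (1/3)·(K/L)/(1/3) = (K/L). Setting this equal to 400/50 = 8 gives K = 8L.
Substituting into Q = 8: L^(1/3)·(8L)^(1/3) = 8.
Solving, L = 8 and K = 64.

L* = 8, K* = 64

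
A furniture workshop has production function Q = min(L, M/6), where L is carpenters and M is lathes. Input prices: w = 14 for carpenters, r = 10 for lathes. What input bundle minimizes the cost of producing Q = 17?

With a fixed-proportions technology, the cost-minimizing bundle uses no slack in either input: L = M/6 = Q.
So L = 17 and M = 6·17 = 102.

L* = 17, M* = 102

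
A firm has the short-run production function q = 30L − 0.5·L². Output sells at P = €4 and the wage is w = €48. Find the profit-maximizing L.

The marginal product of L is MP_L = 30 − L.
A price-taking firm hires until the value of the marginal product equals the wage: P·MP_L = w, so 4·(30 − L) = 48.
Then 30 − L = 12, giving L = 18.

L* = 18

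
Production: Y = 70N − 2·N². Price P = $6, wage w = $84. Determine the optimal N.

The marginal product of N is MP_N = 70 − 4N.
A price-taking firm hires until the value of the marginal product equals the wage: P·MP_N = w, so 6·(70 − 4N) = 84.
Then 70 − 4N = 14, giving N = 14.

N* = 14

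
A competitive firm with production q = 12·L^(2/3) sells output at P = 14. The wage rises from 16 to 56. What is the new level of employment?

From P·MP_L = w with MP_L = 8·L^(-1/3), the labor demand is L(w) = (112/w)^(3).
At w = 16: L = 343. At w = 56: L = 8.

L* = 8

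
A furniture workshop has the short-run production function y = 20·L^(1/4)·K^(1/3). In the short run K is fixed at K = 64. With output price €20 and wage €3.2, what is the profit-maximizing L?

With K = 64, MP_L = (1/4)·20·L^(-3/4)·64^(1/3) = 20·L^(-3/4).
Profit maximization for a price taker requires P·MP_L = w: 20·20·L^(-3/4) = 3.2.
So L^(-3/4) = 0.008, which gives L = 625.

L* = 625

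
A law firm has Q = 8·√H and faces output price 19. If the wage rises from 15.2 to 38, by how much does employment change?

From P·MP_H = w with MP_H = 4·H^(-1/2), the labor demand is H(w) = (76/w)^(2).
At w = 15.2: H = 25. At w = 38: H = 4.
ΔH = 4 − 25 = -21.

ΔH = -21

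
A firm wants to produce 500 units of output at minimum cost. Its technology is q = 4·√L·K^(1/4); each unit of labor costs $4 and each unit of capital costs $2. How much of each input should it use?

Cost minimization requires the marginal rate of technical substitution to equal the input-price ratio: MP_L/MP_K = w/r.
Here MP_L/MP_K = (1/2)·(K/L)/(1/4) = 2·(K/L). Setting this equal to 4/2 = 2 gives K = L.
Substituting into q = 500: 4·L^(1/2)·(L)^(1/4) = 500.
Solving, L = 625 and K = 625.

L* = 625, K* = 625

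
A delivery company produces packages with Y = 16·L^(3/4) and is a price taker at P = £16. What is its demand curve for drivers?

MP_L = (3/4)·16·L^(-1/4) = 12·L^(-1/4).
Setting P·MP_L = w: 192·L^(-1/4) = w.
Solving for L: L^(-1/4) = w/192, so L = (192/w)^(4).

L(w) = (192/w)^(4)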